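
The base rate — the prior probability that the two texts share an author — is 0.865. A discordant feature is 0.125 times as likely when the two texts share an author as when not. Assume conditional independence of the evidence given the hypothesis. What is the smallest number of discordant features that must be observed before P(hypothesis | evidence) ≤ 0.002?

4

Prior odds = 0.865/0.135 = 173/27.
Likelihood ratio per discordant feature = 0.125.
Target posterior odds = 0.002/0.998 = 1/499.
Need (173/27) × 0.125ⁿ ≤ 1/499, i.e. 0.125ⁿ ≤ 27/86327.
0.125³ = 0.001953125 is still above 27/86327 but 0.125⁴ = 1/4096 is at or below it, so n = 4.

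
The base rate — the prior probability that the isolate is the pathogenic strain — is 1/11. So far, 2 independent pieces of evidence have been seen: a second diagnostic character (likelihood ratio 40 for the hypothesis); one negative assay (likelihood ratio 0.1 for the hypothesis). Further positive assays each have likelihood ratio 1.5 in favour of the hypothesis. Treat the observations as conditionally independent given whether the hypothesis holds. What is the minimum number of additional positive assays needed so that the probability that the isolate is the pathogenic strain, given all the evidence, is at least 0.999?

Prior odds = (1/11)/(10/11) = 0.1.
Combined Bayes factor of the evidence already in hand = 40 × 0.1 = 4.
Odds after that evidence = 0.1 × 4 = 0.4.
Target odds = 0.999/0.001 = 999.
Need 1.5ⁿ ≥ 999 ÷ 0.4 = 2497.5.
1.5¹⁹ ≈2216.84 falls short of 2497.5 but 1.5²⁰ ≈3325.26 reaches it, so n = 20.

20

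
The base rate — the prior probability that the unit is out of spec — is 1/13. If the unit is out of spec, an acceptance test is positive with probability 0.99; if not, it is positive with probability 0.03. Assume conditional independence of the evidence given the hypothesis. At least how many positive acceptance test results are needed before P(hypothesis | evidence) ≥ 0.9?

Prior odds: (1/13) ÷ (12/13) = 1/12.
Likelihood ratio of a positive = 0.99/0.03 = 33.
Target posterior odds = 0.9/0.1 = 9.
Require 33ⁿ ≥ 9 ÷ (1/12) = 108.
33¹ = 33 falls short of 108 but 33² = 1089 reaches it, so n = 2.

2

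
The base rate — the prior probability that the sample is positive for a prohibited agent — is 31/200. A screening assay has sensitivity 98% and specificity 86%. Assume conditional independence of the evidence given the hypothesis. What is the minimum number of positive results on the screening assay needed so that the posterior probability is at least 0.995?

Prior odds: 0.155 ÷ 0.845 = 31/169.
False-positive rate = 1 − 0.86 = 0.14; likelihood ratio of a positive = 0.98/0.14 = 7.
Target posterior odds = 0.995/0.005 = 199.
Need (31/169) × 7ⁿ ≥ 199, i.e. 7ⁿ ≥ 33631/31.
7³ = 343 falls short of 33631/31 but 7⁴ = 2401 reaches it, so n = 4.

4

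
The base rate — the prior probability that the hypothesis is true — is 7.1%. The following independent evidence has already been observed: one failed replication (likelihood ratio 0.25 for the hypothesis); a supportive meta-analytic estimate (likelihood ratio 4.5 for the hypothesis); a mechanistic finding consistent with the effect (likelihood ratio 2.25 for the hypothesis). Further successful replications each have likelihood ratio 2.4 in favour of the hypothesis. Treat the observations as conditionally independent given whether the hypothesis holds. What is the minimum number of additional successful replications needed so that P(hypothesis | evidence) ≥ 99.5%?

Prior odds = 0.071/0.929 = 71/929.
Combined Bayes factor of the evidence already in hand = 0.25 × 4.5 × 2.25 = 2.53125.
Odds after that evidence = (71/929) × 2.53125 = 5751/29728.
Target odds = 0.995/0.005 = 199.
Need 2.4ⁿ ≥ 199 ÷ (5751/29728) = 5915872/5751.
2.4⁷ = 35831808/78125 falls short of 5915872/5751 but 2.4⁸ = 429981696/390625 reaches it, so n = 8.

8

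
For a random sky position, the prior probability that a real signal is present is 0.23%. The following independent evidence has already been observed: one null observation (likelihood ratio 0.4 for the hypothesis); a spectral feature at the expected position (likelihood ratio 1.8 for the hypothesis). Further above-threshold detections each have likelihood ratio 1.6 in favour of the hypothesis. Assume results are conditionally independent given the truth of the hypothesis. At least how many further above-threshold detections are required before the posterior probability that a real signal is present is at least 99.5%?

Prior odds = 0.0023/0.9977 = 23/9977.
Combined Bayes factor of the evidence already in hand = 0.4 × 1.8 = 0.72.
Odds after that evidence = (23/9977) × 0.72 = 414/249425.
Target odds = 0.995/0.005 = 199.
Need 1.6ⁿ ≥ 199 ÷ (414/249425) = 49635575/414.
1.6²⁴ ≈79228.2 falls short of 49635575/414 but 1.6²⁵ ≈126765 reaches it, so n = 25.

25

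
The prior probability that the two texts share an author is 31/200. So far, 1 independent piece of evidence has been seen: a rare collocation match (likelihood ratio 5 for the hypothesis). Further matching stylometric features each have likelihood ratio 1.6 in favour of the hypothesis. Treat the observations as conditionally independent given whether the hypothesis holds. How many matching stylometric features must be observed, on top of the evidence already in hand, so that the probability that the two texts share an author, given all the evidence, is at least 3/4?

Prior odds = 0.155/0.845 = 31/169.
Bayes factor of the evidence already in hand = 5.
Odds after that evidence = (31/169) × 5 = 155/169.
Target odds = 0.75/0.25 = 3.
Need 1.6ⁿ ≥ 3 ÷ (155/169) = 507/155.
1.6² = 2.56 falls short of 507/155 but 1.6³ = 4.096 reaches it, so n = 3.

3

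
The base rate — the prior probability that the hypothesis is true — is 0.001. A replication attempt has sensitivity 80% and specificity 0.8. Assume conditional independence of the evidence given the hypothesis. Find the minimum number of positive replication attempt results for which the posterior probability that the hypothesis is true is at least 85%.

Prior odds: 0.001 ÷ 0.999 = 1/999.
False-positive rate = 1 − 0.8 = 0.2; likelihood ratio of a positive = 0.8/0.2 = 4.
Target odds: 0.85 ÷ 0.15 = 17/3.
Need (1/999) × 4ⁿ ≥ 17/3, i.e. 4ⁿ ≥ 5661.
4⁶ = 4096 falls short of 5661 but 4⁷ = 16384 reaches it, so n = 7.

7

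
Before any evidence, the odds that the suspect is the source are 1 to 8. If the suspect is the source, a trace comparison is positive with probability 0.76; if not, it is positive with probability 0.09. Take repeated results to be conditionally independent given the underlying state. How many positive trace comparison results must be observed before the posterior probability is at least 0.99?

Prior odds = 0.125.
Likelihood ratio of a positive = 0.76/0.09 = 76/9.
Target odds: 0.99 ÷ 0.01 = 99.
Need 0.125 × (76/9)ⁿ ≥ 99, i.e. (76/9)ⁿ ≥ 792.
(76/9)³ = 438976/729 falls short of 792 but (76/9)⁴ = 33362176/6561 reaches it, so n = 4.

4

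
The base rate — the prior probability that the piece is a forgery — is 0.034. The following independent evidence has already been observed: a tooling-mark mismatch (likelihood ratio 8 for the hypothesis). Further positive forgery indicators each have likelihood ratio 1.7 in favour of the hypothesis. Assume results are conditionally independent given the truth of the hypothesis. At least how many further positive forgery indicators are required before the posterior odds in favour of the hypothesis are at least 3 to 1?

Prior odds = 0.034/0.966 = 17/483.
Bayes factor of the evidence already in hand = 8.
Odds after that evidence = (17/483) × 8 = 136/483.
Target odds = 3.
Need 1.7ⁿ ≥ 3 ÷ (136/483) = 1449/136.
1.7⁴ = 8.3521 falls short of 1449/136 but 1.7⁵ = 1419857/100000 reaches it, so n = 5.

5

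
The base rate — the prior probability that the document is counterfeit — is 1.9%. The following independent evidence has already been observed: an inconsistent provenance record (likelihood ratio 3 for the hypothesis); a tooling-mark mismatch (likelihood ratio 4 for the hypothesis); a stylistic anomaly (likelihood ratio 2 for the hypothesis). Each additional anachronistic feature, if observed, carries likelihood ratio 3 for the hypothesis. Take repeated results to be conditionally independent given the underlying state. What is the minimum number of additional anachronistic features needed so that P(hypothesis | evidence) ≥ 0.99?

Prior odds = 0.019/0.981 = 19/981.
Combined Bayes factor of the evidence already in hand = 3 × 4 × 2 = 24.
Odds after that evidence = (19/981) × 24 = 152/327.
Target odds = 0.99/0.01 = 99.
Need 3ⁿ ≥ 99 ÷ (152/327) = 32373/152.
3⁴ = 81 falls short of 32373/152 but 3⁵ = 243 reaches it, so n = 5.

5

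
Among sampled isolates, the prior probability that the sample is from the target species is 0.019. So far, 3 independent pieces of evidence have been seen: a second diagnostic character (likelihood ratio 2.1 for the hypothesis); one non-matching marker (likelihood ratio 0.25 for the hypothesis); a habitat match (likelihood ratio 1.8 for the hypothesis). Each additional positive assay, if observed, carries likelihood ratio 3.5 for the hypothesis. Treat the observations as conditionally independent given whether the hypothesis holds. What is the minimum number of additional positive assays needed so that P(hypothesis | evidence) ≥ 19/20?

6

Prior odds = 0.019/0.981 = 19/981.
Combined Bayes factor of the evidence already in hand = 2.1 × 0.25 × 1.8 = 0.945.
Odds after that evidence = (19/981) × 0.945 = 399/21800.
Target odds = 0.95/0.05 = 19.
Need 3.5ⁿ ≥ 19 ÷ (399/21800) = 21800/21.
3.5⁵ = 525.21875 falls short of 21800/21 but 3.5⁶ = 1838.265625 reaches it, so n = 6.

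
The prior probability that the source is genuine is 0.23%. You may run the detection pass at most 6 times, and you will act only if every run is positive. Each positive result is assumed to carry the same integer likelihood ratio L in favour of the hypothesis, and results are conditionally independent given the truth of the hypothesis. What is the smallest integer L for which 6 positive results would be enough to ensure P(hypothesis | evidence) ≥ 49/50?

6

Prior odds = 0.0023/0.9977 = 23/9977.
Target odds = 0.98/0.02 = 49.
Need L⁶ ≥ 49 ÷ (23/9977) = 488873/23.
5⁶ = 15625 < 488873/23 ≤ 46656 = 6⁶, so L = 6.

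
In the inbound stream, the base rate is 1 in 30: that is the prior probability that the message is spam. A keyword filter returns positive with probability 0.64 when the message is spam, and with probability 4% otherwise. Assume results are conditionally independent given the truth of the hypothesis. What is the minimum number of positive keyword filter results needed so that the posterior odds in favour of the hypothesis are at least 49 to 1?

Prior odds: (1/30) ÷ (29/30) = 1/29.
Likelihood ratio of a positive result = 0.64/0.04 = 16.
Target odds = 49.
Require 16ⁿ ≥ 49 ÷ (1/29) = 1421.
16² = 256 falls short of 1421 but 16³ = 4096 reaches it, so n = 3.

3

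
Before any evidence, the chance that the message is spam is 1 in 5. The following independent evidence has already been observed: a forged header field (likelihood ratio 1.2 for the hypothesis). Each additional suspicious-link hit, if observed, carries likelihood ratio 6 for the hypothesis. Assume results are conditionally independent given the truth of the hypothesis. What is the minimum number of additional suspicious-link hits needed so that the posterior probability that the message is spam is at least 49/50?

Prior odds = 0.2/0.8 = 0.25.
Bayes factor of the evidence already in hand = 1.2.
Odds after that evidence = 0.25 × 1.2 = 0.3.
Target odds = 0.98/0.02 = 49.
Need 6ⁿ ≥ 49 ÷ 0.3 = 490/3.
6² = 36 falls short of 490/3 but 6³ = 216 reaches it, so n = 3.

3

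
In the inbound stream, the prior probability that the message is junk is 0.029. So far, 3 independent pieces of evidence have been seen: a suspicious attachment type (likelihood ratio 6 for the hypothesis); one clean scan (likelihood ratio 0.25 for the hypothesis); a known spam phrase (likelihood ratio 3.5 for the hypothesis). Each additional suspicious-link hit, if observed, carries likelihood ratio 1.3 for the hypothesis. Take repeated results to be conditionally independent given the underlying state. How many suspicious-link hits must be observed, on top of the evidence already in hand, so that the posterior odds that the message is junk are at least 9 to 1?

Prior odds = 0.029/0.971 = 29/971.
Combined Bayes factor of the evidence already in hand = 6 × 0.25 × 3.5 = 5.25.
Odds after that evidence = (29/971) × 5.25 = 609/3884.
Target odds = 9.
Need 1.3ⁿ ≥ 9 ÷ (609/3884) = 11652/203.
1.3¹⁵ ≈51.1859 falls short of 11652/203 but 1.3¹⁶ ≈66.5417 reaches it, so n = 16.

16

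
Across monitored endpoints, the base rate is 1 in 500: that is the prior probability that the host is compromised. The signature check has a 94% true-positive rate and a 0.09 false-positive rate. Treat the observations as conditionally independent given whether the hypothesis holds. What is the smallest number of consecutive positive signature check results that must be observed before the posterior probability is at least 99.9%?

Prior odds = 0.002/0.998 = 1/499.
Likelihood ratio of a positive result = 0.94/0.09 = 94/9.
Target posterior odds = 0.999/0.001 = 999.
Need (1/499) × (94/9)ⁿ ≥ 999, i.e. (94/9)ⁿ ≥ 498501.
(94/9)⁵ ≈124287 falls short of 498501 but (94/9)⁶ ≈1.29811e+06 reaches it, so n = 6.

6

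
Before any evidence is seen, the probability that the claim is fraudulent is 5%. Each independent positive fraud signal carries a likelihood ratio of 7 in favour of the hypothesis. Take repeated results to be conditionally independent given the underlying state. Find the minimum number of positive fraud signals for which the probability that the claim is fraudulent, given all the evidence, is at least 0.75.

Prior odds: 0.05 ÷ 0.95 = 1/19.
Likelihood ratio per positive fraud signal = 7.
Target posterior odds = 0.75/0.25 = 3.
Require 7ⁿ ≥ 3 ÷ (1/19) = 57.
7² = 49 falls short of 57 but 7³ = 343 reaches it, so n = 3.

3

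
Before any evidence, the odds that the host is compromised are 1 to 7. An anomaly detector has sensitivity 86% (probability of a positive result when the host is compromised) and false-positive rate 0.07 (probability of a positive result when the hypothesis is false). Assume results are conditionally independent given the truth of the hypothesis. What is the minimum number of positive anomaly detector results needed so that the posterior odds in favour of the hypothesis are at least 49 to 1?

3

Prior odds = 1/7.
Likelihood ratio of a positive result = 0.86/0.07 = 86/7.
Target odds = 49.
Need (1/7) × (86/7)ⁿ ≥ 49, i.e. (86/7)ⁿ ≥ 343.
(86/7)² = 7396/49 falls short of 343 but (86/7)³ = 636056/343 reaches it, so n = 3.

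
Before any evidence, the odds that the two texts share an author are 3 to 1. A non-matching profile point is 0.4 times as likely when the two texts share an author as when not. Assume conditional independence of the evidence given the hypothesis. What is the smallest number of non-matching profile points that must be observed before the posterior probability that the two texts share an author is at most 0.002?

8

Prior odds = 3.
Likelihood ratio per non-matching profile point = 0.4.
Target posterior odds = 0.002/0.998 = 1/499.
Need 3 × 0.4ⁿ ≤ 1/499, i.e. 0.4ⁿ ≤ 1/1497.
0.4⁷ = 128/78125 is still above 1/1497 but 0.4⁸ = 256/390625 is at or below it, so n = 8.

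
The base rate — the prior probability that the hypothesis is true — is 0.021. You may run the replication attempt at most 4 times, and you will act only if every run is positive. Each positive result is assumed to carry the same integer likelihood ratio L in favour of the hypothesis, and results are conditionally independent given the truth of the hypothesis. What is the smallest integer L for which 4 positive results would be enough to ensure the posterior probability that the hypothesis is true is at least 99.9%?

Prior odds = 0.021/0.979 = 21/979.
Target odds = 0.999/0.001 = 999.
Need L⁴ ≥ 999 ÷ (21/979) = 326007/7.
14⁴ = 38416 < 326007/7 ≤ 50625 = 15⁴, so L = 15.

15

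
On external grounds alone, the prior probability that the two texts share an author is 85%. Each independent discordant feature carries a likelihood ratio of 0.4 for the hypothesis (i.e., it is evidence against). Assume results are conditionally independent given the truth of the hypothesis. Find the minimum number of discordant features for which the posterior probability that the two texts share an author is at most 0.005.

Prior odds: 0.85 ÷ 0.15 = 17/3.
Likelihood ratio per discordant feature = 0.4.
Target odds: 0.005 ÷ 0.995 = 1/199.
Require 0.4ⁿ ≤ 1/199 ÷ (17/3) = 3/3383.
0.4⁷ = 128/78125 is still above 3/3383 but 0.4⁸ = 256/390625 is at or below it, so n = 8.

8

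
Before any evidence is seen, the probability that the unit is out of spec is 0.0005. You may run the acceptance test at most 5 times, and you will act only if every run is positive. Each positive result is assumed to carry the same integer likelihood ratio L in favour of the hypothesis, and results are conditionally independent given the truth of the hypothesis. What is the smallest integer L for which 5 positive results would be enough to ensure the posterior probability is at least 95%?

9

Prior odds = 0.0005/0.9995 = 1/1999.
Target odds = 0.95/0.05 = 19.
Need L⁵ ≥ 19 ÷ (1/1999) = 37981.
8⁵ = 32768 < 37981 ≤ 59049 = 9⁵, so L = 9.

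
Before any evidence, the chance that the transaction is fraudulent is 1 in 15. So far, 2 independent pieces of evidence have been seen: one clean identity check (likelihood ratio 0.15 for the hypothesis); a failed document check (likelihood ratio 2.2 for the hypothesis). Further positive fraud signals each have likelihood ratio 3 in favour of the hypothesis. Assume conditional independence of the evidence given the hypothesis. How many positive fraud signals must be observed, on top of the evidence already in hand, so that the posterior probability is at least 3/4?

Prior odds = (1/15)/(14/15) = 1/14.
Combined Bayes factor of the evidence already in hand = 0.15 × 2.2 = 0.33.
Odds after that evidence = (1/14) × 0.33 = 33/1400.
Target odds = 0.75/0.25 = 3.
Need 3ⁿ ≥ 3 ÷ (33/1400) = 1400/11.
3⁴ = 81 falls short of 1400/11 but 3⁵ = 243 reaches it, so n = 5.

5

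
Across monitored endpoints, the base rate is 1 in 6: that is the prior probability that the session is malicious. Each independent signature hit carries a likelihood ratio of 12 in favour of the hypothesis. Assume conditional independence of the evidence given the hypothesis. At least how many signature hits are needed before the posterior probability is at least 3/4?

Prior odds: (1/6) ÷ (5/6) = 0.2.
Likelihood ratio per signature hit = 12.
Target odds: 0.75 ÷ 0.25 = 3.
Need 0.2 × 12ⁿ ≥ 3, i.e. 12ⁿ ≥ 15.
12¹ = 12 falls short of 15 but 12² = 144 reaches it, so n = 2.

2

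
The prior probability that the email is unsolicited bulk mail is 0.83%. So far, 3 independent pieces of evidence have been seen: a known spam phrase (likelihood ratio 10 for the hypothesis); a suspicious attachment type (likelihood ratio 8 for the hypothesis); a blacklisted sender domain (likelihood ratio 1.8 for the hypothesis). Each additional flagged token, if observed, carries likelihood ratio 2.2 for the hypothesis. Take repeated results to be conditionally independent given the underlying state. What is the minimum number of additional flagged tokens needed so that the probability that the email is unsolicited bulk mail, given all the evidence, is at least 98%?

5

Prior odds = 0.0083/0.9917 = 83/9917.
Combined Bayes factor of the evidence already in hand = 10 × 8 × 1.8 = 144.
Odds after that evidence = (83/9917) × 144 = 11952/9917.
Target odds = 0.98/0.02 = 49.
Need 2.2ⁿ ≥ 49 ÷ (11952/9917) = 485933/11952.
2.2⁴ = 23.4256 falls short of 485933/11952 but 2.2⁵ = 51.53632 reaches it, so n = 5.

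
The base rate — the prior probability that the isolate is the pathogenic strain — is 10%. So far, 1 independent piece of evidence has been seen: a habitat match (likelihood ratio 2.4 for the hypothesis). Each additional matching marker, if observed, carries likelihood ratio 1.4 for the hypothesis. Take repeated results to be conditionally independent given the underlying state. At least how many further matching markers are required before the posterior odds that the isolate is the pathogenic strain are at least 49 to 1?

Prior odds = 0.1/0.9 = 1/9.
Bayes factor of the evidence already in hand = 2.4.
Odds after that evidence = (1/9) × 2.4 = 4/15.
Target odds = 49.
Need 1.4ⁿ ≥ 49 ÷ (4/15) = 183.75.
1.4¹⁵ ≈155.568 falls short of 183.75 but 1.4¹⁶ ≈217.795 reaches it, so n = 16.

16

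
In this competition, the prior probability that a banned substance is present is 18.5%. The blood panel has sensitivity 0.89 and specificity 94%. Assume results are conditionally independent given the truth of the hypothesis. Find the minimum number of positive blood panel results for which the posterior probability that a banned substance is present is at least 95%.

Prior odds = 0.185/0.815 = 37/163.
False-positive rate = 1 − 0.94 = 0.06; likelihood ratio of a positive = 0.89/0.06 = 89/6.
Target odds: 0.95 ÷ 0.05 = 19.
Require (89/6)ⁿ ≥ 19 ÷ (37/163) = 3097/37.
(89/6)¹ = 89/6 falls short of 3097/37 but (89/6)² = 7921/36 reaches it, so n = 2.

2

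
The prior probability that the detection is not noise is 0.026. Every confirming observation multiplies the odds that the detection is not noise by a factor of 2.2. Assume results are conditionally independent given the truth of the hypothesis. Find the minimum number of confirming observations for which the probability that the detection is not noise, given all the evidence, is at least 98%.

10

Prior odds = 0.026/0.974 = 13/487.
Likelihood ratio per confirming observation = 2.2.
Target odds: 0.98 ÷ 0.02 = 49.
Need (13/487) × 2.2ⁿ ≥ 49, i.e. 2.2ⁿ ≥ 23863/13.
2.2⁹ ≈1207.27 falls short of 23863/13 but 2.2¹⁰ ≈2655.99 reaches it, so n = 10.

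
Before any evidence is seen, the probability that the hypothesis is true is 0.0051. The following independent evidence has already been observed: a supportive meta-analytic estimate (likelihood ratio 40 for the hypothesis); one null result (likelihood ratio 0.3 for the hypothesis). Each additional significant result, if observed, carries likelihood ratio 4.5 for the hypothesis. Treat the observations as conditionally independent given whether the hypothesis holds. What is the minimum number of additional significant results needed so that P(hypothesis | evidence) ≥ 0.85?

Prior odds = 0.0051/0.9949 = 51/9949.
Combined Bayes factor of the evidence already in hand = 40 × 0.3 = 12.
Odds after that evidence = (51/9949) × 12 = 612/9949.
Target odds = 0.85/0.15 = 17/3.
Need 4.5ⁿ ≥ 17/3 ÷ (612/9949) = 9949/108.
4.5³ = 91.125 falls short of 9949/108 but 4.5⁴ = 410.0625 reaches it, so n = 4.

4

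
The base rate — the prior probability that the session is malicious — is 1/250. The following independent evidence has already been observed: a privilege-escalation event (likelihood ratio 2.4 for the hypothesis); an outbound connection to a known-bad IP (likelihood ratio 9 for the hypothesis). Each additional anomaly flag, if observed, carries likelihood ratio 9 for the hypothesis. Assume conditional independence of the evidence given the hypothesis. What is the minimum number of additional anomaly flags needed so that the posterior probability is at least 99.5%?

Prior odds = 0.004/0.996 = 1/249.
Combined Bayes factor of the evidence already in hand = 2.4 × 9 = 21.6.
Odds after that evidence = (1/249) × 21.6 = 36/415.
Target odds = 0.995/0.005 = 199.
Need 9ⁿ ≥ 199 ÷ (36/415) = 82585/36.
9³ = 729 falls short of 82585/36 but 9⁴ = 6561 reaches it, so n = 4.

4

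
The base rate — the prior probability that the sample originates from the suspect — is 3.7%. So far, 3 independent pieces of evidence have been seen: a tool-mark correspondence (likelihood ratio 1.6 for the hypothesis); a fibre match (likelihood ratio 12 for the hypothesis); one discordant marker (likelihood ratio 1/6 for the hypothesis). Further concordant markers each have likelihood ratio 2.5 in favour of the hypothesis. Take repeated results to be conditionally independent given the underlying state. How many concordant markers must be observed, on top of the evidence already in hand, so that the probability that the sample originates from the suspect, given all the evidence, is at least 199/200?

Prior odds = 0.037/0.963 = 37/963.
Combined Bayes factor of the evidence already in hand = 1.6 × 12 × (1/6) = 3.2.
Odds after that evidence = (37/963) × 3.2 = 592/4815.
Target odds = 0.995/0.005 = 199.
Need 2.5ⁿ ≥ 199 ÷ (592/4815) = 958185/592.
2.5⁸ = 390625/256 falls short of 958185/592 but 2.5⁹ = 1953125/512 reaches it, so n = 9.

9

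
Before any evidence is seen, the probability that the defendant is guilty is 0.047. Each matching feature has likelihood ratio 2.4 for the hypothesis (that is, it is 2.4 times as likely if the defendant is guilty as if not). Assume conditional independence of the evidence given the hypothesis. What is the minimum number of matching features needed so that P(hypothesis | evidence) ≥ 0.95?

7

Prior odds: 0.047 ÷ 0.953 = 47/953.
Likelihood ratio per matching feature = 2.4.
Target posterior odds = 0.95/0.05 = 19.
Need (47/953) × 2.4ⁿ ≥ 19, i.e. 2.4ⁿ ≥ 18107/47.
2.4⁶ = 2985984/15625 falls short of 18107/47 but 2.4⁷ = 35831808/78125 reaches it, so n = 7.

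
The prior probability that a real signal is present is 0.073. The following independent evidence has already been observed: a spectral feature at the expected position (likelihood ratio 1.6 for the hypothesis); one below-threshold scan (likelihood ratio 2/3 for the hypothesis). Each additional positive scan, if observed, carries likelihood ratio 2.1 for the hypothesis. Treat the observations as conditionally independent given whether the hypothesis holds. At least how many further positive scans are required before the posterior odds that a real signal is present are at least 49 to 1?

Prior odds = 0.073/0.927 = 73/927.
Combined Bayes factor of the evidence already in hand = 1.6 × (2/3) = 16/15.
Odds after that evidence = (73/927) × 16/15 = 1168/13905.
Target odds = 49.
Need 2.1ⁿ ≥ 49 ÷ (1168/13905) = 681345/1168.
2.1⁸ ≈378.229 falls short of 681345/1168 but 2.1⁹ ≈794.28 reaches it, so n = 9.

9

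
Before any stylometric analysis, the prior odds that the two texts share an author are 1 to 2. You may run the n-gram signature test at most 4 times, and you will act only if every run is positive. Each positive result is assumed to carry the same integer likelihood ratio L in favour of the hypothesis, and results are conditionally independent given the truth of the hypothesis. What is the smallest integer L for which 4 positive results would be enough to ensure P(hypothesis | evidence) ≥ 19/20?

Prior odds = 0.5.
Target odds = 0.95/0.05 = 19.
Need L⁴ ≥ 19 ÷ 0.5 = 38.
2⁴ = 16 < 38 ≤ 81 = 3⁴, so L = 3.

3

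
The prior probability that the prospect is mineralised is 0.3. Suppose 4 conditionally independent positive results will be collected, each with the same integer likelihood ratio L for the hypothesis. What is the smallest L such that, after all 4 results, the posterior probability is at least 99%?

Prior odds = 0.3/0.7 = 3/7.
Target odds = 0.99/0.01 = 99.
Need L⁴ ≥ 99 ÷ (3/7) = 231.
3⁴ = 81 < 231 ≤ 256 = 4⁴, so L = 4.

4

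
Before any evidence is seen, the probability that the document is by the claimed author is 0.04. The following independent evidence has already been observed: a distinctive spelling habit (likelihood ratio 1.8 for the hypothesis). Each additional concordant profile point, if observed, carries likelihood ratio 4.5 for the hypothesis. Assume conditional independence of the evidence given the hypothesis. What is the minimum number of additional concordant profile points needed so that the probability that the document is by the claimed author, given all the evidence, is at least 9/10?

4

Prior odds = 0.04/0.96 = 1/24.
Bayes factor of the evidence already in hand = 1.8.
Odds after that evidence = (1/24) × 1.8 = 0.075.
Target odds = 0.9/0.1 = 9.
Need 4.5ⁿ ≥ 9 ÷ 0.075 = 120.
4.5³ = 91.125 falls short of 120 but 4.5⁴ = 410.0625 reaches it, so n = 4.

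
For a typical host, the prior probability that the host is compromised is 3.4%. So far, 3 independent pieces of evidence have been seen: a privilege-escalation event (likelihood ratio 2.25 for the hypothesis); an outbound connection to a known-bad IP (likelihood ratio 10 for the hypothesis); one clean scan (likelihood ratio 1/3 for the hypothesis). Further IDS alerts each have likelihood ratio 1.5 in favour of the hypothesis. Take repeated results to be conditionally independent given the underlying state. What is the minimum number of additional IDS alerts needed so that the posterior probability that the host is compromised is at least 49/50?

13

Prior odds = 0.034/0.966 = 17/483.
Combined Bayes factor of the evidence already in hand = 2.25 × 10 × (1/3) = 7.5.
Odds after that evidence = (17/483) × 7.5 = 85/322.
Target odds = 0.98/0.02 = 49.
Need 1.5ⁿ ≥ 49 ÷ (85/322) = 15778/85.
1.5¹² = 531441/4096 falls short of 15778/85 but 1.5¹³ = 1594323/8192 reaches it, so n = 13.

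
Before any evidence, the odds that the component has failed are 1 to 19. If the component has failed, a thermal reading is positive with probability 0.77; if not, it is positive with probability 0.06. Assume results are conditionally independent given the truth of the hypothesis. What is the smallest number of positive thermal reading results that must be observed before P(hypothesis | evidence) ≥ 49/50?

3

Prior odds = 1/19.
Likelihood ratio of a positive = 0.77/0.06 = 77/6.
Target posterior odds = 0.98/0.02 = 49.
Require (77/6)ⁿ ≥ 49 ÷ (1/19) = 931.
(77/6)² = 5929/36 falls short of 931 but (77/6)³ = 456533/216 reaches it, so n = 3.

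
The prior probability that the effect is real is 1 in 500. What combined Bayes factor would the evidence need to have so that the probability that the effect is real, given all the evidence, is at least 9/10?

4491

Prior odds = 0.002/0.998 = 1/499.
Target odds = 0.9/0.1 = 9.
Required Bayes factor = 9 ÷ (1/499) = 4491.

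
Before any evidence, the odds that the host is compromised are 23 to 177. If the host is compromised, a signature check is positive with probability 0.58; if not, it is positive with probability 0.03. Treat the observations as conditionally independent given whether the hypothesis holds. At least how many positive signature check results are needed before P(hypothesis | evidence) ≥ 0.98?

Prior odds = 23/177.
Likelihood ratio of a positive = 0.58/0.03 = 58/3.
Target posterior odds = 0.98/0.02 = 49.
Require (58/3)ⁿ ≥ 49 ÷ (23/177) = 8673/23.
(58/3)² = 3364/9 falls short of 8673/23 but (58/3)³ = 195112/27 reaches it, so n = 3.

3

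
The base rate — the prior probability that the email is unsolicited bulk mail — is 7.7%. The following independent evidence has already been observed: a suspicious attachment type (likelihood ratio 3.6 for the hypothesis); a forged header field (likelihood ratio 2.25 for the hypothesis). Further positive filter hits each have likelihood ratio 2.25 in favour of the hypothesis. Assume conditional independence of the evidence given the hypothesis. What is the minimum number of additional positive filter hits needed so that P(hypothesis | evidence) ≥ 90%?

4

Prior odds = 0.077/0.923 = 77/923.
Combined Bayes factor of the evidence already in hand = 3.6 × 2.25 = 8.1.
Odds after that evidence = (77/923) × 8.1 = 6237/9230.
Target odds = 0.9/0.1 = 9.
Need 2.25ⁿ ≥ 9 ÷ (6237/9230) = 9230/693.
2.25³ = 11.390625 falls short of 9230/693 but 2.25⁴ = 25.62890625 reaches it, so n = 4.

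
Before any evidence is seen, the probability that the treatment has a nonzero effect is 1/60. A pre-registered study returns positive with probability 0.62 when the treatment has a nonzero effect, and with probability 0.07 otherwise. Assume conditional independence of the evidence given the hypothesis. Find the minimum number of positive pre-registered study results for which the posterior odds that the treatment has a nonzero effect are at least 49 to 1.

Prior odds: (1/60) ÷ (59/60) = 1/59.
Likelihood ratio of a positive result = 0.62/0.07 = 62/7.
Target odds = 49.
Need (1/59) × (62/7)ⁿ ≥ 49, i.e. (62/7)ⁿ ≥ 2891.
(62/7)³ = 238328/343 falls short of 2891 but (62/7)⁴ = 14776336/2401 reaches it, so n = 4.

4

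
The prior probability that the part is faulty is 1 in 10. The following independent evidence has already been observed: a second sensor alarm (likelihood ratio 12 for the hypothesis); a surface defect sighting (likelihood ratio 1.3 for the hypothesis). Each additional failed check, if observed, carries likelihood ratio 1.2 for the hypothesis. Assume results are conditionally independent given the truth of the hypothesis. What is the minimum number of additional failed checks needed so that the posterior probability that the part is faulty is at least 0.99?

Prior odds = 0.1/0.9 = 1/9.
Combined Bayes factor of the evidence already in hand = 12 × 1.3 = 15.6.
Odds after that evidence = (1/9) × 15.6 = 26/15.
Target odds = 0.99/0.01 = 99.
Need 1.2ⁿ ≥ 99 ÷ (26/15) = 1485/26.
1.2²² ≈55.2061 falls short of 1485/26 but 1.2²³ ≈66.2474 reaches it, so n = 23.

23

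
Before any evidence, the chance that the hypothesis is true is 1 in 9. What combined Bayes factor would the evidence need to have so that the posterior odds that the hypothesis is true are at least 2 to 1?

16

Prior odds = (1/9)/(8/9) = 0.125.
Target odds = 2.
Required Bayes factor = 2 ÷ 0.125 = 16.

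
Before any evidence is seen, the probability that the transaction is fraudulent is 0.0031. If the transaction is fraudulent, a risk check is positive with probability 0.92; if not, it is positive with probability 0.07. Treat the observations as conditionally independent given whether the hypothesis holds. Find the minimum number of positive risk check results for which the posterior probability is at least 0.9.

Prior odds: 0.0031 ÷ 0.9969 = 31/9969.
Likelihood ratio of a positive = 0.92/0.07 = 92/7.
Target posterior odds = 0.9/0.1 = 9.
Require (92/7)ⁿ ≥ 9 ÷ (31/9969) = 89721/31.
(92/7)³ = 778688/343 falls short of 89721/31 but (92/7)⁴ = 71639296/2401 reaches it, so n = 4.

4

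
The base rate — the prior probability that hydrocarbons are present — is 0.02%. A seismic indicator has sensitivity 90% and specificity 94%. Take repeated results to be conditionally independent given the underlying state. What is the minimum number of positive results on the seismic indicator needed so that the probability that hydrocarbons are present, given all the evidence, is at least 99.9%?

Prior odds: 0.0002 ÷ 0.9998 = 1/4999.
False-positive rate = 1 − 0.94 = 0.06; likelihood ratio of a positive = 0.9/0.06 = 15.
Target odds: 0.999 ÷ 0.001 = 999.
Need (1/4999) × 15ⁿ ≥ 999, i.e. 15ⁿ ≥ 4994001.
15⁵ = 759375 falls short of 4994001 but 15⁶ = 11390625 reaches it, so n = 6.

6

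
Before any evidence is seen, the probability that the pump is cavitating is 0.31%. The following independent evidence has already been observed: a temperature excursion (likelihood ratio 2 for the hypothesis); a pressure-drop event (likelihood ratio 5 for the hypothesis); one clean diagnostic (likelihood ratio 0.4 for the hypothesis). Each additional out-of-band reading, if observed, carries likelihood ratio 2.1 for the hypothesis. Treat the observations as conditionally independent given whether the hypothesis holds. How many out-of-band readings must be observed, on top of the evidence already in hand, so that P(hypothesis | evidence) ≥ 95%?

Prior odds = 0.0031/0.9969 = 31/9969.
Combined Bayes factor of the evidence already in hand = 2 × 5 × 0.4 = 4.
Odds after that evidence = (31/9969) × 4 = 124/9969.
Target odds = 0.95/0.05 = 19.
Need 2.1ⁿ ≥ 19 ÷ (124/9969) = 189411/124.
2.1⁹ ≈794.28 falls short of 189411/124 but 2.1¹⁰ ≈1667.99 reaches it, so n = 10.

10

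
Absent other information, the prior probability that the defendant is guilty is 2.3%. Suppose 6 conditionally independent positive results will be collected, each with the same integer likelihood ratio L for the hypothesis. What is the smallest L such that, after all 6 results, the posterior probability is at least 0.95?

Prior odds = 0.023/0.977 = 23/977.
Target odds = 0.95/0.05 = 19.
Need L⁶ ≥ 19 ÷ (23/977) = 18563/23.
3⁶ = 729 < 18563/23 ≤ 4096 = 4⁶, so L = 4.

4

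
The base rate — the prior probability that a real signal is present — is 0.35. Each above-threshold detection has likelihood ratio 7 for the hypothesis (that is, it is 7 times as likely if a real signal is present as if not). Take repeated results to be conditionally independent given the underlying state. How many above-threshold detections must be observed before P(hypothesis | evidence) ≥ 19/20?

2

Prior odds: 0.35 ÷ 0.65 = 7/13.
Likelihood ratio per above-threshold detection = 7.
Target posterior odds = 0.95/0.05 = 19.
Need (7/13) × 7ⁿ ≥ 19, i.e. 7ⁿ ≥ 247/7.
7¹ = 7 falls short of 247/7 but 7² = 49 reaches it, so n = 2.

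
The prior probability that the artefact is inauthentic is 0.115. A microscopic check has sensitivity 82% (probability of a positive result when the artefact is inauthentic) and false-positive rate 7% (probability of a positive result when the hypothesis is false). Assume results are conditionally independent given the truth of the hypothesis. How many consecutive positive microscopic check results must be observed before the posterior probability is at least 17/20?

Prior odds: 0.115 ÷ 0.885 = 23/177.
Likelihood ratio of a positive result = 0.82/0.07 = 82/7.
Target odds: 0.85 ÷ 0.15 = 17/3.
Need (23/177) × (82/7)ⁿ ≥ 17/3, i.e. (82/7)ⁿ ≥ 1003/23.
(82/7)¹ = 82/7 falls short of 1003/23 but (82/7)² = 6724/49 reaches it, so n = 2.

2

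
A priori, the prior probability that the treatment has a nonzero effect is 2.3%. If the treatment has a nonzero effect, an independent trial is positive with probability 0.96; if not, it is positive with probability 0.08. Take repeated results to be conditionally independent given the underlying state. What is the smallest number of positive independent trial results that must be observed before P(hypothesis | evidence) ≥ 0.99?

Prior odds = 0.023/0.977 = 23/977.
Likelihood ratio of a positive = 0.96/0.08 = 12.
Target posterior odds = 0.99/0.01 = 99.
Need (23/977) × 12ⁿ ≥ 99, i.e. 12ⁿ ≥ 96723/23.
12³ = 1728 falls short of 96723/23 but 12⁴ = 20736 reaches it, so n = 4.

4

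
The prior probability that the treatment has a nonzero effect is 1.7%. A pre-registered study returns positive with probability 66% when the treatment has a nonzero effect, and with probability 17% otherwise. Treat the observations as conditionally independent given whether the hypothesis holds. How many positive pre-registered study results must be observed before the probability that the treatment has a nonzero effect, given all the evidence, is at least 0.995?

7

Prior odds = 0.017/0.983 = 17/983.
Likelihood ratio of a positive result = 0.66/0.17 = 66/17.
Target posterior odds = 0.995/0.005 = 199.
Require (66/17)ⁿ ≥ 199 ÷ (17/983) = 195617/17.
(66/17)⁶ ≈3424.29 falls short of 195617/17 but (66/17)⁷ ≈13294.3 reaches it, so n = 7.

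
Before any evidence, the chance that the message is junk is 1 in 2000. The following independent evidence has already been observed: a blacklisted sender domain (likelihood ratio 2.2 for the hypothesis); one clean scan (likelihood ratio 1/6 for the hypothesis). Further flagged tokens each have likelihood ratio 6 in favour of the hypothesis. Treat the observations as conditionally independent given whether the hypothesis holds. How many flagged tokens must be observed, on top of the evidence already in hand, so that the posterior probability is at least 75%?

6

Prior odds = 0.0005/0.9995 = 1/1999.
Combined Bayes factor of the evidence already in hand = 2.2 × (1/6) = 11/30.
Odds after that evidence = (1/1999) × 11/30 = 11/59970.
Target odds = 0.75/0.25 = 3.
Need 6ⁿ ≥ 3 ÷ (11/59970) = 179910/11.
6⁵ = 7776 falls short of 179910/11 but 6⁶ = 46656 reaches it, so n = 6.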